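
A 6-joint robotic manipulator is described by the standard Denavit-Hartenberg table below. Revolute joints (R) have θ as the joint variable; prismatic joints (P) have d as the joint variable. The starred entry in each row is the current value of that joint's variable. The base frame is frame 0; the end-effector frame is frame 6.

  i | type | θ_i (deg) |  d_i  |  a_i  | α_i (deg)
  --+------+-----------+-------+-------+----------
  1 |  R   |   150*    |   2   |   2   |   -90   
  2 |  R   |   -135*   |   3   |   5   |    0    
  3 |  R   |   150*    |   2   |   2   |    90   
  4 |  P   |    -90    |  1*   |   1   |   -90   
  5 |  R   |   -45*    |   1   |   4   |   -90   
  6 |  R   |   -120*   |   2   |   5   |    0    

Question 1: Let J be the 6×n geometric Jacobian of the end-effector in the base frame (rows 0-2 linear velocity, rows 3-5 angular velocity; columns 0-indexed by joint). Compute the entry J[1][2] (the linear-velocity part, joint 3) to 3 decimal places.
axis z_2 = (-0.5000,-0.8660,0.0000); lever o_n−o_2 = (-5.5392,4.9011,-1.2728)
cross product → J_v[:, 2] = (1.1022,-0.6364,-7.2477)
J_ω[:, 2] = z_2
entry J[1][2] = -0.6364

-0.636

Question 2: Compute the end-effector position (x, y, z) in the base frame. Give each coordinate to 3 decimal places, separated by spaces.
after link 1: o_1 = (-1.7321, 1.0000, 2.0000)
after link 2: o_2 = (-0.1702, -3.3658, 5.5355)
after link 3: o_3 = (-2.8432, -4.1320, 5.0179)
after link 4: o_4 = (-2.5674, -3.1365, 5.9838)
after link 5: o_5 = (-2.6236, 0.1619, 8.4571)
after link 6: o_6 = (-5.7094, 1.5353, 4.2628)

-5.709 1.535 4.263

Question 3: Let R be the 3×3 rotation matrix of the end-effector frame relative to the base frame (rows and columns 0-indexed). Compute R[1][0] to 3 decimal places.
0.066

End-effector x-axis (col 0 of R) = (-0.8220,0.0663,-0.5657)
R[1][0] = 0.0663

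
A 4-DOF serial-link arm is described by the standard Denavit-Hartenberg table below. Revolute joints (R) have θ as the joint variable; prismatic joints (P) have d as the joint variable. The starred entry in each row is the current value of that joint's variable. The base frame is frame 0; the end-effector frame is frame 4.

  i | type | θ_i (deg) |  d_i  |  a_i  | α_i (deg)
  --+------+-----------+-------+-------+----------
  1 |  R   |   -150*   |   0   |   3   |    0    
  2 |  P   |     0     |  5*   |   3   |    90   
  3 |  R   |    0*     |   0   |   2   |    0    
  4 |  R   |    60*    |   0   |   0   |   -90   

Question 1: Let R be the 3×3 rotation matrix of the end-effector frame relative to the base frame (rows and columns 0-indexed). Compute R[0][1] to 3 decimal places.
End-effector y-axis (col 1 of R) = (0.5000,-0.8660,-0.0000)
R[0][1] = 0.5000

0.500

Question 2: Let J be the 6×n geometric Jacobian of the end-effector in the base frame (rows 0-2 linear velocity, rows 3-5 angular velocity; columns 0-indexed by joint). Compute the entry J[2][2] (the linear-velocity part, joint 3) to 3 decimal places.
2.000

axis z_2 = (-0.5000,0.8660,0.0000); lever o_n−o_2 = (-1.7321,-1.0000,0.0000)
cross product → J_v[:, 2] = (0.0000,-0.0000,2.0000)
J_ω[:, 2] = z_2
entry J[2][2] = 2.0000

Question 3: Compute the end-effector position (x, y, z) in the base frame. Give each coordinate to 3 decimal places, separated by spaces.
after link 1: o_1 = (-2.5981, -1.5000, 0.0000)
after link 2: o_2 = (-5.1962, -3.0000, 5.0000)
after link 3: o_3 = (-6.9282, -4.0000, 5.0000)
after link 4: o_4 = (-6.9282, -4.0000, 5.0000)

-6.928 -4.000 5.000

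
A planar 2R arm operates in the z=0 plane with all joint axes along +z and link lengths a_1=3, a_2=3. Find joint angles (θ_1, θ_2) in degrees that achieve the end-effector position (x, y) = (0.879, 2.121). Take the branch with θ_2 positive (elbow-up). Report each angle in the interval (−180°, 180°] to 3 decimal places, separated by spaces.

cos θ_2 = (5.2713−3²−3²)/(2·3·3) = -0.7072; θ_2 = 135.0036° (elbow-up)
β = atan2(2.1210,0.8790) = 67.4896°; ψ = atan2(2.1212,0.8785) = 67.5018°
θ_1 = β − ψ = -0.0122°

-0.012 135.004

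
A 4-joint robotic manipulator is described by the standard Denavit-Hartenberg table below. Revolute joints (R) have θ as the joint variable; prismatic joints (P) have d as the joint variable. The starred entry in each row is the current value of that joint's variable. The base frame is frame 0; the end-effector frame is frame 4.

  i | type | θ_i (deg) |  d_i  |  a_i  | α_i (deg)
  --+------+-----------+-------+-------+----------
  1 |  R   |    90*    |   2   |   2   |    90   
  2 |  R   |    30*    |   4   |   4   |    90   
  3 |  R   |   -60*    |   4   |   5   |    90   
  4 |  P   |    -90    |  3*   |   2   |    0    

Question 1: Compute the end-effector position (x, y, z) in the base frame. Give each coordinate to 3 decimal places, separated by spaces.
after link 1: o_1 = (0.0000, 2.0000, 2.0000)
after link 2: o_2 = (4.0000, 5.4641, 4.0000)
after link 3: o_3 = (-0.3301, 9.6292, 1.7859)
after link 4: o_4 = (-1.8301, 6.3792, 2.2189)

-1.830 6.379 2.219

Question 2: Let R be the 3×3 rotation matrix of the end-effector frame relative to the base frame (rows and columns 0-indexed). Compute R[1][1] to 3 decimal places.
0.433

End-effector y-axis (col 1 of R) = (-0.8660,0.4330,0.2500)
R[1][1] = 0.4330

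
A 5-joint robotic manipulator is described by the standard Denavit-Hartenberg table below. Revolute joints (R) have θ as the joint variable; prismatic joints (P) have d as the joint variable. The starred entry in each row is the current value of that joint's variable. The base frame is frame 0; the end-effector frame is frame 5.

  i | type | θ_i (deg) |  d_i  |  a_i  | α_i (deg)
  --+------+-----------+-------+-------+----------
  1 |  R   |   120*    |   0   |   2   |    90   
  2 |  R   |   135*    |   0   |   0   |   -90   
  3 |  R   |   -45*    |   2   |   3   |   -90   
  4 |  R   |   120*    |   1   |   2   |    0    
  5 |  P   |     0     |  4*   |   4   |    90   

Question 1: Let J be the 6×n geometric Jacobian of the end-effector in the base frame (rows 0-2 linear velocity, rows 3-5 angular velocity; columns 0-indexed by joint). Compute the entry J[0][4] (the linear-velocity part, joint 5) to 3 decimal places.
prismatic axis z_4 = (-0.3624,-0.7866,0.5000)
J_v[:, 4] = z_4; J_ω[:, 4] = (0,0,0)
entry J[0][4] = -0.3624

-0.362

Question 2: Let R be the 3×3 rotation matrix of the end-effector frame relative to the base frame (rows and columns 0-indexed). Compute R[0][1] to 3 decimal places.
End-effector y-axis (col 1 of R) = (-0.3624,-0.7866,0.5000)
R[0][1] = -0.3624

-0.362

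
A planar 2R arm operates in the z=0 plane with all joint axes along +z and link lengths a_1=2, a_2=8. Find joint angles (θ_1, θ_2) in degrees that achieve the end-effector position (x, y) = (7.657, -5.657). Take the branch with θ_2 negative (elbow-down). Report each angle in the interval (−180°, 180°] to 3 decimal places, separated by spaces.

-0.008 -44.990

cos θ_2 = (90.6313−2²−8²)/(2·2·8) = 0.7072; θ_2 = -44.9902° (elbow-down)
β = atan2(-5.6570,7.6570) = -36.4570°; ψ = atan2(-5.6559,7.6578) = -36.4487°
θ_1 = β − ψ = -0.0084°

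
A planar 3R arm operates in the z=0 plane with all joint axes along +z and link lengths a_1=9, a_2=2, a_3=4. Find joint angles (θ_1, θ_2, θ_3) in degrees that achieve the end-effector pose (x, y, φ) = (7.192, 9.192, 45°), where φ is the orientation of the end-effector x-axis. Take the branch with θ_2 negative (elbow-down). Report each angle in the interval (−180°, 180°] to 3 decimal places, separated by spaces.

66.119 -135.019 113.900

wrist centre = target − a_3·(cos φ, sin φ) = (4.3636, 6.3636)
cos θ_2 = (59.5358−9²−2²)/(2·9·2) = -0.7073; θ_2 = -135.0187° (elbow-down)
β = atan2(6.3636,4.3636) = 55.5611°; ψ = atan2(-1.4138,7.5853) = -10.5576°
θ_1 = β − ψ = 66.1188°
θ_3 = φ − θ_1 − θ_2 = 113.9000° (wrapped to (-180°,180°])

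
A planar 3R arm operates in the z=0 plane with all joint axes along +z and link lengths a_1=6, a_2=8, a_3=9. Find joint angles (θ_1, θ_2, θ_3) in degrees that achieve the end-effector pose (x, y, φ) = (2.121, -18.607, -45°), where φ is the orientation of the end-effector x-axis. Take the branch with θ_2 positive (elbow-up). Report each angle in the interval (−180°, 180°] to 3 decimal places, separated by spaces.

-134.995 44.989 45.005

wrist centre = target − a_3·(cos φ, sin φ) = (-4.2430, -12.2430)
cos θ_2 = (167.8947−6²−8²)/(2·6·8) = 0.7072; θ_2 = 44.9895° (elbow-up)
β = atan2(-12.2430,-4.2430) = -109.1143°; ψ = atan2(5.6558,11.6579) = 25.8803°
θ_1 = β − ψ = -134.9946°
θ_3 = φ − θ_1 − θ_2 = 45.0051° (wrapped to (-180°,180°])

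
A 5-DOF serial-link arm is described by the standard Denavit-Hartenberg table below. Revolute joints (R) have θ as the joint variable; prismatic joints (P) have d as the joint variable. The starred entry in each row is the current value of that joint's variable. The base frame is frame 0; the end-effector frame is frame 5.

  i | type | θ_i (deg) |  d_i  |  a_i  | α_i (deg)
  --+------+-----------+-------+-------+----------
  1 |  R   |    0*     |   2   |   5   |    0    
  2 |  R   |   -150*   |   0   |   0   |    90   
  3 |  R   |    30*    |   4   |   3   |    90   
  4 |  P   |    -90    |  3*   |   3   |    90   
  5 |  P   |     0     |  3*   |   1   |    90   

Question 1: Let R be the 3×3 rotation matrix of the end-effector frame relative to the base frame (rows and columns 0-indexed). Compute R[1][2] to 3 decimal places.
0.250

End-effector z-axis (col 2 of R) = (0.4330,0.2500,0.8660)
R[1][2] = 0.2500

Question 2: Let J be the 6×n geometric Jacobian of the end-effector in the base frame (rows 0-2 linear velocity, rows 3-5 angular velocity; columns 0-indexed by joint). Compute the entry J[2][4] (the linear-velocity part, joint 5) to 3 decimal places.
-0.500

prismatic axis z_4 = (0.7500,0.4330,-0.5000)
J_v[:, 4] = z_4; J_ω[:, 4] = (0,0,0)
entry J[2][4] = -0.5000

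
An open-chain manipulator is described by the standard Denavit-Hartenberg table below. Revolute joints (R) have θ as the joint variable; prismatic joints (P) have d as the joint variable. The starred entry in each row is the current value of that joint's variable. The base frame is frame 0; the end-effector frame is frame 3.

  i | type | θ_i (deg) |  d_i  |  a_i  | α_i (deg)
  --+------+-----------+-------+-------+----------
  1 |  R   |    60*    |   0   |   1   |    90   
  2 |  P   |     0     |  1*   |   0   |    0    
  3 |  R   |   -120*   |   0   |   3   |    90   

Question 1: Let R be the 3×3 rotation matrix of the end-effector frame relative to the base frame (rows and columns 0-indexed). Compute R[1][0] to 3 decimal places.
End-effector x-axis (col 0 of R) = (-0.2500,-0.4330,-0.8660)
R[1][0] = -0.4330

-0.433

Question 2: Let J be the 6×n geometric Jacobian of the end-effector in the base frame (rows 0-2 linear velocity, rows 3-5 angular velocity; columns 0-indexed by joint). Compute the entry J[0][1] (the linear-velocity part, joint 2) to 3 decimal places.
0.866

prismatic axis z_1 = (0.8660,-0.5000,0.0000)
J_v[:, 1] = z_1; J_ω[:, 1] = (0,0,0)
entry J[0][1] = 0.8660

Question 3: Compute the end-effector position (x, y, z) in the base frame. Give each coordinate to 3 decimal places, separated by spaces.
0.616 -0.933 -2.598

after link 1: o_1 = (0.5000, 0.8660, 0.0000)
after link 2: o_2 = (1.3660, 0.3660, 0.0000)
after link 3: o_3 = (0.6160, -0.9330, -2.5981)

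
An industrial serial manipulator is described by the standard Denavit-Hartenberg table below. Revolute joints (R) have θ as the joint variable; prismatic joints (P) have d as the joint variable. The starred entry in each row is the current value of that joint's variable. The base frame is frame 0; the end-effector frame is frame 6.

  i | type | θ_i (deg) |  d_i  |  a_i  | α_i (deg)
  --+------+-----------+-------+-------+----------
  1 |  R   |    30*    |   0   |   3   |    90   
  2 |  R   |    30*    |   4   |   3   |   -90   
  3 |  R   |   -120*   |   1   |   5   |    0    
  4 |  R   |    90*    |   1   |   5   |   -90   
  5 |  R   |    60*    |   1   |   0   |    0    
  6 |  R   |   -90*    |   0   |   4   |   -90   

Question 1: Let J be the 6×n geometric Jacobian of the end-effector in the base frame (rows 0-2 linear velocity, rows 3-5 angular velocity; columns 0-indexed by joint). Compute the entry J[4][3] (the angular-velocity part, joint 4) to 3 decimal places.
axis z_3 = (-0.4330,-0.2500,0.8660); lever o_n−o_3 = (6.2566,-0.2745,6.5131)
cross product → J_v[:, 3] = (-1.3905,8.2386,1.6830)
J_ω[:, 3] = z_3
entry J[4][3] = -0.2500

-0.250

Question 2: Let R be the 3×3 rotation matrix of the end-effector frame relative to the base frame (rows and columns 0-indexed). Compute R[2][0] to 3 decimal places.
0.808

End-effector x-axis (col 0 of R) = (0.5625,-0.1752,0.8080)
R[2][0] = 0.8080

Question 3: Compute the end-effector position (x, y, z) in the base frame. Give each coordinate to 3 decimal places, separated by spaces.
12.962 -6.022 7.629

after link 1: o_1 = (2.5981, 1.5000, 0.0000)
after link 2: o_2 = (6.8481, -0.6651, 1.5000)
after link 3: o_3 = (6.7051, -5.7476, 1.1160)
after link 4: o_4 = (10.7697, -6.2877, 4.1471)
after link 5: o_5 = (10.7117, -5.3212, 4.3971)
after link 6: o_6 = (12.9617, -6.0221, 7.6292)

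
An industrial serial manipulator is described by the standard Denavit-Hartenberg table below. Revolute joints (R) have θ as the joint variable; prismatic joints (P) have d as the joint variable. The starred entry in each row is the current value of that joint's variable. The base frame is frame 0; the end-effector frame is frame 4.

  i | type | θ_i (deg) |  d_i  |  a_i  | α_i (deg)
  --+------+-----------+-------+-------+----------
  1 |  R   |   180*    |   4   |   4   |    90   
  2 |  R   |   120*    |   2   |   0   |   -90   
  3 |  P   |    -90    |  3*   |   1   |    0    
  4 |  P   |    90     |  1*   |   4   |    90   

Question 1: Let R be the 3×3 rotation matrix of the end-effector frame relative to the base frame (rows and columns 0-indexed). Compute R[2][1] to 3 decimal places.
End-effector y-axis (col 1 of R) = (0.8660,-0.0000,-0.5000)
R[2][1] = -0.5000

-0.500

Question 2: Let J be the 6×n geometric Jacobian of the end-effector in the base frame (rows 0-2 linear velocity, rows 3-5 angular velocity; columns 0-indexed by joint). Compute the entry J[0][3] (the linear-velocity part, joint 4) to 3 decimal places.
0.866

prismatic axis z_3 = (0.8660,-0.0000,-0.5000)
J_v[:, 3] = z_3; J_ω[:, 3] = (0,0,0)
entry J[0][3] = 0.8660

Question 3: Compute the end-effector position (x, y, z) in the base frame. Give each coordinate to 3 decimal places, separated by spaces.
1.464 3.000 5.464

after link 1: o_1 = (-4.0000, 0.0000, 4.0000)
after link 2: o_2 = (-4.0000, 2.0000, 4.0000)
after link 3: o_3 = (-1.4019, 3.0000, 2.5000)
after link 4: o_4 = (1.4641, 3.0000, 5.4641)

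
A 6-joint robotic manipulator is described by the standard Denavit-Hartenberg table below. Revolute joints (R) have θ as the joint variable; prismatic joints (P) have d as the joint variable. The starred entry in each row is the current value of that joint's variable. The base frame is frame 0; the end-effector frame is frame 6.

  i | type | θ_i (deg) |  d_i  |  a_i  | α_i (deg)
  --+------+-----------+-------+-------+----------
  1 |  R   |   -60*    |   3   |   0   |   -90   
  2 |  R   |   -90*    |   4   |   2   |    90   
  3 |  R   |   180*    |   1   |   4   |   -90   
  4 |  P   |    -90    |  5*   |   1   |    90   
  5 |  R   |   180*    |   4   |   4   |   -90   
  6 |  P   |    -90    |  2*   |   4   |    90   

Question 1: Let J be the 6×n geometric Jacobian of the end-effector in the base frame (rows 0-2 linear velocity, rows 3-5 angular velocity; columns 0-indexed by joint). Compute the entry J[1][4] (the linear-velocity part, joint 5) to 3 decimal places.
3.732

axis z_4 = (-0.0000,-0.0000,1.0000); lever o_n−o_4 = (3.7321,-2.4641,8.0000)
cross product → J_v[:, 4] = (2.4641,3.7321,0.0000)
J_ω[:, 4] = z_4
entry J[1][4] = 3.7321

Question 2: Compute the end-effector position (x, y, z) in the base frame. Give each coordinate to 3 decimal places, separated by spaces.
after link 1: o_1 = (0.0000, 0.0000, 3.0000)
after link 2: o_2 = (3.4641, 2.0000, 5.0000)
after link 3: o_3 = (2.9641, 2.8660, 1.0000)
after link 4: o_4 = (-1.8660, 1.2321, 1.0000)
after link 5: o_5 = (0.1340, -2.2321, 5.0000)
after link 6: o_6 = (1.8660, -1.2321, 9.0000)

1.866 -1.232 9.000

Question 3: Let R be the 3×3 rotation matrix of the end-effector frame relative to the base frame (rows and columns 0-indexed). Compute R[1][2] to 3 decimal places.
End-effector z-axis (col 2 of R) = (-0.5000,0.8660,0.0000)
R[1][2] = 0.8660

0.866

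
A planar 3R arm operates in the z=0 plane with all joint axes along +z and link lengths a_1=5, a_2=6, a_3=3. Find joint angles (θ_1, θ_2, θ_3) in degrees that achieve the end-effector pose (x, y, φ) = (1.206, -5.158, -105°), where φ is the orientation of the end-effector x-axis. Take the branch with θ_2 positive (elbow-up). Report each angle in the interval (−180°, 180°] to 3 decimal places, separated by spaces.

-142.486 149.999 -112.513

wrist centre = target − a_3·(cos φ, sin φ) = (1.9825, -2.2602)
cos θ_2 = (9.0387−5²−6²)/(2·5·6) = -0.8660; θ_2 = 149.9995° (elbow-up)
β = atan2(-2.2602,1.9825) = -48.7458°; ψ = atan2(3.0000,-0.1961) = 93.7403°
θ_1 = β − ψ = -142.4861°
θ_3 = φ − θ_1 − θ_2 = -112.5134° (wrapped to (-180°,180°])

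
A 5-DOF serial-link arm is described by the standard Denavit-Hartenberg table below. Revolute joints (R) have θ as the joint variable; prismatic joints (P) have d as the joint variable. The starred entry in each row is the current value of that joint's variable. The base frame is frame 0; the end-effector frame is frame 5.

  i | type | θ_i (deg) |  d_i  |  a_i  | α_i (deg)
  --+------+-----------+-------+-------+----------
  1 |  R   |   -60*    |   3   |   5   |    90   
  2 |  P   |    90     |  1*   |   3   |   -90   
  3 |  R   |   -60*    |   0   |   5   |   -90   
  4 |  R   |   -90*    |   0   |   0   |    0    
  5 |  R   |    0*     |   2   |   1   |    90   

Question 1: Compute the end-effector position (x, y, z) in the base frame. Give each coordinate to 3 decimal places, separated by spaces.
-1.750 -5.629 10.232

after link 1: o_1 = (2.5000, -4.3301, 3.0000)
after link 2: o_2 = (1.6340, -4.8301, 6.0000)
after link 3: o_3 = (-2.1160, -6.9952, 8.5000)
after link 4: o_4 = (-2.1160, -6.9952, 8.5000)
after link 5: o_5 = (-1.7500, -5.6292, 10.2321)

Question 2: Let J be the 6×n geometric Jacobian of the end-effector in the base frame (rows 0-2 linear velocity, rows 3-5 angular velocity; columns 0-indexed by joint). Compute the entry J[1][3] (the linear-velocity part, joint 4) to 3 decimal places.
axis z_3 = (0.4330,0.2500,0.8660); lever o_n−o_3 = (0.3660,1.3660,1.7321)
cross product → J_v[:, 3] = (-0.7500,-0.4330,0.5000)
J_ω[:, 3] = z_3
entry J[1][3] = -0.4330

-0.433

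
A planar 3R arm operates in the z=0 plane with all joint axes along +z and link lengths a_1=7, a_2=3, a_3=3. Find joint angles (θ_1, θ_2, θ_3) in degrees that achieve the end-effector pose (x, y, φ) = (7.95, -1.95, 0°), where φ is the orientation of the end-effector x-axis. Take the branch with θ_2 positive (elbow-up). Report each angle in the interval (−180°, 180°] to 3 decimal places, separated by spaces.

wrist centre = target − a_3·(cos φ, sin φ) = (4.9500, -1.9500)
cos θ_2 = (28.3050−7²−3²)/(2·7·3) = -0.7070; θ_2 = 134.9933° (elbow-up)
β = atan2(-1.9500,4.9500) = -21.5014°; ψ = atan2(2.1216,4.8789) = 23.5015°
θ_1 = β − ψ = -45.0029°
θ_3 = φ − θ_1 − θ_2 = -89.9904° (wrapped to (-180°,180°])

-45.003 134.993 -89.990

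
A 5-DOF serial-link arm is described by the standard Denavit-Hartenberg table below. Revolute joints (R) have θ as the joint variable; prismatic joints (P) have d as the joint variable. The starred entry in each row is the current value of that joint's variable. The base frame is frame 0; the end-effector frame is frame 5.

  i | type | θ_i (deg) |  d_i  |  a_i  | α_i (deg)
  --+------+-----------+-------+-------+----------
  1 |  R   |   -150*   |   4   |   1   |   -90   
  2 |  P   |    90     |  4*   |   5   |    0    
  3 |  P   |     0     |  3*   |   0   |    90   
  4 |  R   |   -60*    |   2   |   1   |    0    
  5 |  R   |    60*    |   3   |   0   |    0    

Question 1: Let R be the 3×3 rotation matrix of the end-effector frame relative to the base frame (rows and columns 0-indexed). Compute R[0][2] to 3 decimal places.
-0.866

End-effector z-axis (col 2 of R) = (-0.8660,-0.5000,0.0000)
R[0][2] = -0.8660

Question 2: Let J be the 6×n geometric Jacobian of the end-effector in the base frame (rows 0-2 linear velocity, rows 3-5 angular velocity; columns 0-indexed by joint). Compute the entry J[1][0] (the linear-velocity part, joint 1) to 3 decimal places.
axis z_0 = ẑ; lever o_n−o_0 = (-2.1292,-8.3122,-1.5000)
cross product → J_v[:, 0] = (8.3122,-2.1292,0.0000)
J_ω[:, 0] = z_0
entry J[1][0] = -2.1292

-2.129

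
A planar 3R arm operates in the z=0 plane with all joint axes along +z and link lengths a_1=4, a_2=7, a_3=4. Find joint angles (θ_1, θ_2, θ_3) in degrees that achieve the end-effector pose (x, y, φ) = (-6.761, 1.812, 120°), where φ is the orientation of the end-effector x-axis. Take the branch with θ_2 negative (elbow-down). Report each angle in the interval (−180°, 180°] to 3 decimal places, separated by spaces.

-59.992 -135.008 -45.000

wrist centre = target − a_3·(cos φ, sin φ) = (-4.7610, -1.6521)
cos θ_2 = (25.3966−4²−7²)/(2·4·7) = -0.7072; θ_2 = -135.0079° (elbow-down)
β = atan2(-1.6521,-4.7610) = -160.8629°; ψ = atan2(-4.9491,-0.9504) = -100.8709°
θ_1 = β − ψ = -59.9920°
θ_3 = φ − θ_1 − θ_2 = -45.0001° (wrapped to (-180°,180°])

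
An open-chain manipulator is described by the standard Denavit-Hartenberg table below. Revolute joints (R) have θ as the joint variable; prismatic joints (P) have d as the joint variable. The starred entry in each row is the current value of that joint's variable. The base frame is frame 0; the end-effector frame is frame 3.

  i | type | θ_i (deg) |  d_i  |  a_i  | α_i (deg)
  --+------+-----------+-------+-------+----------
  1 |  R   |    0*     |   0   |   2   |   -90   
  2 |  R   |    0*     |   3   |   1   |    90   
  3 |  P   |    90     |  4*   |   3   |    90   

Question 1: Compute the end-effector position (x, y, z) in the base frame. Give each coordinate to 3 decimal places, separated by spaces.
3.000 6.000 4.000

after link 1: o_1 = (2.0000, 0.0000, 0.0000)
after link 2: o_2 = (3.0000, 3.0000, 0.0000)
after link 3: o_3 = (3.0000, 6.0000, 4.0000)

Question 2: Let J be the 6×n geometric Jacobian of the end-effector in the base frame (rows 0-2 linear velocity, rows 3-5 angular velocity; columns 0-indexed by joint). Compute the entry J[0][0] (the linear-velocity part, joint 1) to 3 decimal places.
axis z_0 = ẑ; lever o_n−o_0 = (3.0000,6.0000,4.0000)
cross product → J_v[:, 0] = (-6.0000,3.0000,0.0000)
J_ω[:, 0] = z_0
entry J[0][0] = -6.0000

-6.000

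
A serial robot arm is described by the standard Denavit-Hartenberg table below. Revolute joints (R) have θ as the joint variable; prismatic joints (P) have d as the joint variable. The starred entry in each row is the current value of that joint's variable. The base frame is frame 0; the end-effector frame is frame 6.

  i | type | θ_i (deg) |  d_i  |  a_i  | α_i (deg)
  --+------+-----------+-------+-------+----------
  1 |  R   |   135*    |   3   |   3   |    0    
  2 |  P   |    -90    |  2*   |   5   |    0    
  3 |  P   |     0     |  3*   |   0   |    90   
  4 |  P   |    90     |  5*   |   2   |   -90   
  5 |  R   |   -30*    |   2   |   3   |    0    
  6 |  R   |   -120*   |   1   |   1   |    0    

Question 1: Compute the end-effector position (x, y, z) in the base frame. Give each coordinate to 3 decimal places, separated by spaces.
4.243 -1.414 11.732

after link 1: o_1 = (-2.1213, 2.1213, 3.0000)
after link 2: o_2 = (1.4142, 5.6569, 5.0000)
after link 3: o_3 = (1.4142, 5.6569, 8.0000)
after link 4: o_4 = (4.9497, 2.1213, 10.0000)
after link 5: o_5 = (4.5962, -0.3536, 12.5981)
after link 6: o_6 = (4.2426, -1.4142, 11.7321)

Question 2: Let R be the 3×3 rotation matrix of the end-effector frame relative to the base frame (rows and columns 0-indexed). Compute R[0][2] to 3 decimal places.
End-effector z-axis (col 2 of R) = (-0.7071,-0.7071,0.0000)
R[0][2] = -0.7071

-0.707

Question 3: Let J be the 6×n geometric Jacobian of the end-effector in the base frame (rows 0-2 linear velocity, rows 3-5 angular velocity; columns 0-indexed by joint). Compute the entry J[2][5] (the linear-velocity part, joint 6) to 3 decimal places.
axis z_5 = (-0.7071,-0.7071,0.0000); lever o_n−o_5 = (-0.3536,-1.0607,-0.8660)
cross product → J_v[:, 5] = (0.6124,-0.6124,0.5000)
J_ω[:, 5] = z_5
entry J[2][5] = 0.5000

0.500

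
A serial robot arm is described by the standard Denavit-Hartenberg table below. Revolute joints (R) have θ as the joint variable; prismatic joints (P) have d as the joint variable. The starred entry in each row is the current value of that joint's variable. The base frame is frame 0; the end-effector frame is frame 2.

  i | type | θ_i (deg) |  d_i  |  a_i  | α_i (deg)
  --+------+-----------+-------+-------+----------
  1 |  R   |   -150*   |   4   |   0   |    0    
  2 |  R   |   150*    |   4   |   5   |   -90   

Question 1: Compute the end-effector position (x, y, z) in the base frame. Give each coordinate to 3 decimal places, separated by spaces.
5.000 0.000 8.000

after link 1: o_1 = (0.0000, 0.0000, 4.0000)
after link 2: o_2 = (5.0000, 0.0000, 8.0000)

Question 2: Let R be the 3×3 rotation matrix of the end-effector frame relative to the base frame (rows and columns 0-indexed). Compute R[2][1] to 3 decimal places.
-1.000

End-effector y-axis (col 1 of R) = (0.0000,0.0000,-1.0000)
R[2][1] = -1.0000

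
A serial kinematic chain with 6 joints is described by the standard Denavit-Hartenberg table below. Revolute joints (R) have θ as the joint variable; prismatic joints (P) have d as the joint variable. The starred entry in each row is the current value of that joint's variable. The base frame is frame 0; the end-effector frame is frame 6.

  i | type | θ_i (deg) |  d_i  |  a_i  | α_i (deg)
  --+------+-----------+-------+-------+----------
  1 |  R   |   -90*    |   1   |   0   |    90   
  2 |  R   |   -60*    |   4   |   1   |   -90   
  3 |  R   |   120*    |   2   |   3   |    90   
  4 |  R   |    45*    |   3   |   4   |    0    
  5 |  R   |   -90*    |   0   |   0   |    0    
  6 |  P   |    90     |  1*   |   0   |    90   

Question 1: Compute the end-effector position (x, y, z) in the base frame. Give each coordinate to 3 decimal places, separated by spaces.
3.048 -4.956 2.072

after link 1: o_1 = (0.0000, 0.0000, 1.0000)
after link 2: o_2 = (-4.0000, -0.5000, 0.1340)
after link 3: o_3 = (-1.4019, -1.4821, 2.4330)
after link 4: o_4 = (2.5476, -4.5235, 2.8220)
after link 5: o_5 = (2.5476, -4.5235, 2.8220)
after link 6: o_6 = (3.0476, -4.9565, 2.0720)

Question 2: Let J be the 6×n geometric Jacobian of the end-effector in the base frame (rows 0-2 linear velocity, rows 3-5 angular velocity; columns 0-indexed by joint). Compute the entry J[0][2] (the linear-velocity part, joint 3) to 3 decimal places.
0.550

axis z_2 = (0.0000,-0.8660,0.5000); lever o_n−o_2 = (7.0476,-4.4565,1.9380)
cross product → J_v[:, 2] = (0.5499,3.5238,6.1034)
J_ω[:, 2] = z_2
entry J[0][2] = 0.5499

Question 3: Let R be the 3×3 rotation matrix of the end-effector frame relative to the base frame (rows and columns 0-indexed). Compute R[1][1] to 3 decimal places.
-0.433

End-effector y-axis (col 1 of R) = (0.5000,-0.4330,-0.7500)
R[1][1] = -0.4330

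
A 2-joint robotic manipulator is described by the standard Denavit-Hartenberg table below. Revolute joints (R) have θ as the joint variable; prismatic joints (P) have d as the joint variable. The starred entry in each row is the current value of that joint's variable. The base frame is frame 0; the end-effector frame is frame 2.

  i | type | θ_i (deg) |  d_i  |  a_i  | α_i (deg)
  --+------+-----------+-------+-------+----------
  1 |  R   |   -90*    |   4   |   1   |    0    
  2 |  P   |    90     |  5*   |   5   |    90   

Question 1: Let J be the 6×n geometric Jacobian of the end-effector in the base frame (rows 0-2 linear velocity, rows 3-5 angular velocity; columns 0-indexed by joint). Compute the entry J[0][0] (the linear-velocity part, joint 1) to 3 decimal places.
axis z_0 = ẑ; lever o_n−o_0 = (5.0000,-1.0000,9.0000)
cross product → J_v[:, 0] = (1.0000,5.0000,-0.0000)
J_ω[:, 0] = z_0
entry J[0][0] = 1.0000

1.000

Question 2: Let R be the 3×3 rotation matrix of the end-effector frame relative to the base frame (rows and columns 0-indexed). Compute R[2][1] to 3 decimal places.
1.000

End-effector y-axis (col 1 of R) = (0.0000,0.0000,1.0000)
R[2][1] = 1.0000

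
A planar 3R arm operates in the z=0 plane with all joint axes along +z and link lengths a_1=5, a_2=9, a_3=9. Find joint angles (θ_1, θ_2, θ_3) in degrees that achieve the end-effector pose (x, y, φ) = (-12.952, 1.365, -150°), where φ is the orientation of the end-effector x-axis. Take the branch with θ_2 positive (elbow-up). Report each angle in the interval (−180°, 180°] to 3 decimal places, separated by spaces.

45.000 119.999 45.001

wrist centre = target − a_3·(cos φ, sin φ) = (-5.1578, 5.8650)
cos θ_2 = (61.0008−5²−9²)/(2·5·9) = -0.5000; θ_2 = 119.9994° (elbow-up)
β = atan2(5.8650,-5.1578) = 131.3289°; ψ = atan2(7.7943,0.5001) = 86.3289°
θ_1 = β − ψ = 45.0000°
θ_3 = φ − θ_1 − θ_2 = 45.0006° (wrapped to (-180°,180°])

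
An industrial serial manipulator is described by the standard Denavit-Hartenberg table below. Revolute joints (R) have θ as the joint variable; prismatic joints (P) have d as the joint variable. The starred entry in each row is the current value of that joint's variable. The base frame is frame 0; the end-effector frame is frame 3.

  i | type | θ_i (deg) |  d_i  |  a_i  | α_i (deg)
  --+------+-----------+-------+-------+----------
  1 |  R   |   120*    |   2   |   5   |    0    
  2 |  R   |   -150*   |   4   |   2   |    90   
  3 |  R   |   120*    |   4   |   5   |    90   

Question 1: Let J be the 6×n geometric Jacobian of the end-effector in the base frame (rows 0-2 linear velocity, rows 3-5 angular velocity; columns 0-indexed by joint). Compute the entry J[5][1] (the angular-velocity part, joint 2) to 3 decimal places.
1.000

axis z_1 = (0.0000,0.0000,1.0000); lever o_n−o_1 = (-2.4330,-3.2141,8.3301)
cross product → J_v[:, 1] = (3.2141,-2.4330,0.0000)
J_ω[:, 1] = z_1
entry J[5][1] = 1.0000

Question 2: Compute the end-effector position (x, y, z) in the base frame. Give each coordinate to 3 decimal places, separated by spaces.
after link 1: o_1 = (-2.5000, 4.3301, 2.0000)
after link 2: o_2 = (-0.7679, 3.3301, 6.0000)
after link 3: o_3 = (-4.9330, 1.1160, 10.3301)

-4.933 1.116 10.330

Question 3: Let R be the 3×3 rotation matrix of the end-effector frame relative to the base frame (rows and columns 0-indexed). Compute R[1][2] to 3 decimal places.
End-effector z-axis (col 2 of R) = (0.7500,-0.4330,0.5000)
R[1][2] = -0.4330

-0.433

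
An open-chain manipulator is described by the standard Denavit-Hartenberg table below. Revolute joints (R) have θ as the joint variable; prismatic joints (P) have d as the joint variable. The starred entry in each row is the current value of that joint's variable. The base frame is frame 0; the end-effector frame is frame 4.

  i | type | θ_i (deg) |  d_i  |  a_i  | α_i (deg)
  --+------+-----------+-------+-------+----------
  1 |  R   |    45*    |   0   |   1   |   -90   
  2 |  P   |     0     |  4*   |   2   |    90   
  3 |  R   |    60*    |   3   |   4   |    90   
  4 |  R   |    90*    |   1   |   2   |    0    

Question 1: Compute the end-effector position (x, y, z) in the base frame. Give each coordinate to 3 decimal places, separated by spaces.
after link 1: o_1 = (0.7071, 0.7071, 0.0000)
after link 2: o_2 = (-0.7071, 4.9497, 0.0000)
after link 3: o_3 = (-1.7424, 8.8135, 3.0000)
after link 4: o_4 = (-0.7765, 9.0723, 5.0000)

-0.776 9.072 5.000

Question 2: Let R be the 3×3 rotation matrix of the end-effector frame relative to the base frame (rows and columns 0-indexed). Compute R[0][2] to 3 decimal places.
End-effector z-axis (col 2 of R) = (0.9659,0.2588,0.0000)
R[0][2] = 0.9659

0.966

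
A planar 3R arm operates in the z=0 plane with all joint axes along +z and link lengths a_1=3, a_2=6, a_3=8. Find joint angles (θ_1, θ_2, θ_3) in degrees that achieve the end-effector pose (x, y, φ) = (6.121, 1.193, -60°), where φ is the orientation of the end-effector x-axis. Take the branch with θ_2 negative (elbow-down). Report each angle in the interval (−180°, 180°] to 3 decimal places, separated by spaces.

105.729 -45.007 -120.722

wrist centre = target − a_3·(cos φ, sin φ) = (2.1210, 8.1212)
cos θ_2 = (70.4526−3²−6²)/(2·3·6) = 0.7070; θ_2 = -45.0073° (elbow-down)
β = atan2(8.1212,2.1210) = 75.3631°; ψ = atan2(-4.2432,7.2421) = -30.3663°
θ_1 = β − ψ = 105.7294°
θ_3 = φ − θ_1 − θ_2 = -120.7220° (wrapped to (-180°,180°])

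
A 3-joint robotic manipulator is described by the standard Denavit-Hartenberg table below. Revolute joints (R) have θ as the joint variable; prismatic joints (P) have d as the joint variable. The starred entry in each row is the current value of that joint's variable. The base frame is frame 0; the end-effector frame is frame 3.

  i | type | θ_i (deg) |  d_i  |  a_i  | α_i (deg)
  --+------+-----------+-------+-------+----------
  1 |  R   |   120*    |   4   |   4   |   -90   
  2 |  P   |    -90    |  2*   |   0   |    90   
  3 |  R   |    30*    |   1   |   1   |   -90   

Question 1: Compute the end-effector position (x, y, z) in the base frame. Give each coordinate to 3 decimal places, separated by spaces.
-3.665 1.348 4.866

after link 1: o_1 = (-2.0000, 3.4641, 4.0000)
after link 2: o_2 = (-3.7321, 2.4641, 4.0000)
after link 3: o_3 = (-3.6651, 1.3481, 4.8660)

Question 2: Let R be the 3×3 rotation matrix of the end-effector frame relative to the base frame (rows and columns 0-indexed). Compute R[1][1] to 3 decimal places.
0.866

End-effector y-axis (col 1 of R) = (-0.5000,0.8660,-0.0000)
R[1][1] = 0.8660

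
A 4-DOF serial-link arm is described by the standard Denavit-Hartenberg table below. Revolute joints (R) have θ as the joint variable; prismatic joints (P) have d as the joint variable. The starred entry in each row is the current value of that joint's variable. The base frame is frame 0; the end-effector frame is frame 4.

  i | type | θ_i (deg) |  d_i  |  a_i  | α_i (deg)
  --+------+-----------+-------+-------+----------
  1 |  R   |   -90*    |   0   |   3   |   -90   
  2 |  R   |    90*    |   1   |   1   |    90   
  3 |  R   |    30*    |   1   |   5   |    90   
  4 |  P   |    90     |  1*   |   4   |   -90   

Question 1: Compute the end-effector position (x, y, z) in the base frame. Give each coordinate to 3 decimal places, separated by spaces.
2.634 -8.000 -5.830

after link 1: o_1 = (0.0000, -3.0000, 0.0000)
after link 2: o_2 = (1.0000, -3.0000, -1.0000)
after link 3: o_3 = (3.5000, -4.0000, -5.3301)
after link 4: o_4 = (2.6340, -8.0000, -5.8301)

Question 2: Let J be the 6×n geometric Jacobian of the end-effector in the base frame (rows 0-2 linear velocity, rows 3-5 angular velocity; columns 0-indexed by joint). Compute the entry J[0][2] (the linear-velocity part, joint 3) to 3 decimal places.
4.830

axis z_2 = (0.0000,-1.0000,0.0000); lever o_n−o_2 = (1.6340,-5.0000,-4.8301)
cross product → J_v[:, 2] = (4.8301,0.0000,1.6340)
J_ω[:, 2] = z_2
entry J[0][2] = 4.8301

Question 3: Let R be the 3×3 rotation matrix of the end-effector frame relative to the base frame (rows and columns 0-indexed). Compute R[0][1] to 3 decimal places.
0.866

End-effector y-axis (col 1 of R) = (0.8660,0.0000,0.5000)
R[0][1] = 0.8660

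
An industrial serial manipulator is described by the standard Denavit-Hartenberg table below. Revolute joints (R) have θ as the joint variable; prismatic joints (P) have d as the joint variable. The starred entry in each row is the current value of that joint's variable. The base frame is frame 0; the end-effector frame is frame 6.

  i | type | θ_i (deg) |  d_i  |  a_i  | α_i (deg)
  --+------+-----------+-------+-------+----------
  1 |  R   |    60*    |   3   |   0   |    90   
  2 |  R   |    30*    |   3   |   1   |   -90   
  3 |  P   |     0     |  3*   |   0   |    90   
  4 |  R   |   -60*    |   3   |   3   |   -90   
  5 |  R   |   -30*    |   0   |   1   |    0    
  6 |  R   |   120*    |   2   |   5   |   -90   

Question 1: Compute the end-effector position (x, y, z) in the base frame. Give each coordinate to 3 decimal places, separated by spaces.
3.156 2.467 5.897

after link 1: o_1 = (0.0000, 0.0000, 3.0000)
after link 2: o_2 = (3.0311, -0.7500, 3.5000)
after link 3: o_3 = (2.2811, -2.0490, 6.0981)
after link 4: o_4 = (6.1782, -1.2990, 4.5981)
after link 5: o_5 = (6.9862, -0.8995, 4.1651)
after link 6: o_6 = (3.1561, 2.4665, 5.8971)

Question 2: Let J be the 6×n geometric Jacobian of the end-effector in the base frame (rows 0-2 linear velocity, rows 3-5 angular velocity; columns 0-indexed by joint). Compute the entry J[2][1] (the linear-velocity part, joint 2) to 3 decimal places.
3.714

axis z_1 = (0.8660,-0.5000,0.0000); lever o_n−o_1 = (3.1561,2.4665,2.8971)
cross product → J_v[:, 1] = (-1.4486,-2.5090,3.7141)
J_ω[:, 1] = z_1
entry J[2][1] = 3.7141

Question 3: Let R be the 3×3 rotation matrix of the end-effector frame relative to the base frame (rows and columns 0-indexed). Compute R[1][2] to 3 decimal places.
-0.750

End-effector z-axis (col 2 of R) = (-0.4330,-0.7500,0.5000)
R[1][2] = -0.7500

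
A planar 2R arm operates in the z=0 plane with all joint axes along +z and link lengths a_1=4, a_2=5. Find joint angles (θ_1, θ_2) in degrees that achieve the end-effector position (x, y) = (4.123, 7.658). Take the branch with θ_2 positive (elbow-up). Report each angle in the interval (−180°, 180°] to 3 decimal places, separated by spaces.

cos θ_2 = (75.6441−4²−5²)/(2·4·5) = 0.8661; θ_2 = 29.9912° (elbow-up)
β = atan2(7.6580,4.1230) = 61.7024°; ψ = atan2(2.4993,8.3305) = 16.7004°
θ_1 = β − ψ = 45.0020°

45.002 29.991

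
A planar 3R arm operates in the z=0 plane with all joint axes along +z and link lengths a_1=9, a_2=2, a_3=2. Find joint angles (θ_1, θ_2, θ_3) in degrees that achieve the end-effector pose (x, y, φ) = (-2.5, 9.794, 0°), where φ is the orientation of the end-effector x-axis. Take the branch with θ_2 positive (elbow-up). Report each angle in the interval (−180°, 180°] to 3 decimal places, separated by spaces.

wrist centre = target − a_3·(cos φ, sin φ) = (-4.5000, 9.7940)
cos θ_2 = (116.1724−9²−2²)/(2·9·2) = 0.8659; θ_2 = 30.0143° (elbow-up)
β = atan2(9.7940,-4.5000) = 114.6771°; ψ = atan2(1.0004,10.7318) = 5.3258°
θ_1 = β − ψ = 109.3513°
θ_3 = φ − θ_1 − θ_2 = -139.3656° (wrapped to (-180°,180°])

109.351 30.014 -139.366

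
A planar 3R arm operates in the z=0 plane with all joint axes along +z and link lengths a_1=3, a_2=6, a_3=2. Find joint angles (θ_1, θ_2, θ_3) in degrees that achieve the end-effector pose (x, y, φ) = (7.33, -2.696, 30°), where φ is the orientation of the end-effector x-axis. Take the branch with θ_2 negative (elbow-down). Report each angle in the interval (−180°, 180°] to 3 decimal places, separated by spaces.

30.004 -90.004 90.000

wrist centre = target − a_3·(cos φ, sin φ) = (5.5979, -3.6960)
cos θ_2 = (44.9975−3²−6²)/(2·3·6) = -0.0001; θ_2 = -90.0041° (elbow-down)
β = atan2(-3.6960,5.5979) = -33.4345°; ψ = atan2(-6.0000,2.9996) = -63.4382°
θ_1 = β − ψ = 30.0037°
θ_3 = φ − θ_1 − θ_2 = 90.0003° (wrapped to (-180°,180°])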